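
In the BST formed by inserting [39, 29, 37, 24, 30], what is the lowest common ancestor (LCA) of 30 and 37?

Tree insertion order: [39, 29, 37, 24, 30]
Tree (level-order array): [39, 29, None, 24, 37, None, None, 30]
In a BST, the LCA of p=30, q=37 is the first node v on the
root-to-leaf path with p <= v <= q (go left if both < v, right if both > v).
Walk from root:
  at 39: both 30 and 37 < 39, go left
  at 29: both 30 and 37 > 29, go right
  at 37: 30 <= 37 <= 37, this is the LCA
LCA = 37


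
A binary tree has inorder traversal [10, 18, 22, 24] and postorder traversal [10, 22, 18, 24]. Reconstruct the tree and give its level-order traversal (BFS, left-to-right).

Inorder:   [10, 18, 22, 24]
Postorder: [10, 22, 18, 24]
Algorithm: postorder visits root last, so walk postorder right-to-left;
each value is the root of the current inorder slice — split it at that
value, recurse on the right subtree first, then the left.
Recursive splits:
  root=24; inorder splits into left=[10, 18, 22], right=[]
  root=18; inorder splits into left=[10], right=[22]
  root=22; inorder splits into left=[], right=[]
  root=10; inorder splits into left=[], right=[]
Reconstructed level-order: [24, 18, 10, 22]


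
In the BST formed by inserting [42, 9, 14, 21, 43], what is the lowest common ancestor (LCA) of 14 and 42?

Tree insertion order: [42, 9, 14, 21, 43]
Tree (level-order array): [42, 9, 43, None, 14, None, None, None, 21]
In a BST, the LCA of p=14, q=42 is the first node v on the
root-to-leaf path with p <= v <= q (go left if both < v, right if both > v).
Walk from root:
  at 42: 14 <= 42 <= 42, this is the LCA
LCA = 42


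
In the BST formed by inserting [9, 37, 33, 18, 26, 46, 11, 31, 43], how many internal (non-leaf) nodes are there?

Tree built from: [9, 37, 33, 18, 26, 46, 11, 31, 43]
Tree (level-order array): [9, None, 37, 33, 46, 18, None, 43, None, 11, 26, None, None, None, None, None, 31]
Rule: An internal node has at least one child.
Per-node child counts:
  node 9: 1 child(ren)
  node 37: 2 child(ren)
  node 33: 1 child(ren)
  node 18: 2 child(ren)
  node 11: 0 child(ren)
  node 26: 1 child(ren)
  node 31: 0 child(ren)
  node 46: 1 child(ren)
  node 43: 0 child(ren)
Matching nodes: [9, 37, 33, 18, 26, 46]
Count of internal (non-leaf) nodes: 6


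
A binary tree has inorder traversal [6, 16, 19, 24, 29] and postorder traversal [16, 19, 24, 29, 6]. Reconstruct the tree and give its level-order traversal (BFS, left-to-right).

Inorder:   [6, 16, 19, 24, 29]
Postorder: [16, 19, 24, 29, 6]
Algorithm: postorder visits root last, so walk postorder right-to-left;
each value is the root of the current inorder slice — split it at that
value, recurse on the right subtree first, then the left.
Recursive splits:
  root=6; inorder splits into left=[], right=[16, 19, 24, 29]
  root=29; inorder splits into left=[16, 19, 24], right=[]
  root=24; inorder splits into left=[16, 19], right=[]
  root=19; inorder splits into left=[16], right=[]
  root=16; inorder splits into left=[], right=[]
Reconstructed level-order: [6, 29, 24, 19, 16]


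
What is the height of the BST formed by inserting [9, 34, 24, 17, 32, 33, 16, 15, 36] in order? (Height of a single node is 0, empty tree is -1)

Insertion order: [9, 34, 24, 17, 32, 33, 16, 15, 36]
Tree (level-order array): [9, None, 34, 24, 36, 17, 32, None, None, 16, None, None, 33, 15]
Compute height bottom-up (empty subtree = -1):
  height(15) = 1 + max(-1, -1) = 0
  height(16) = 1 + max(0, -1) = 1
  height(17) = 1 + max(1, -1) = 2
  height(33) = 1 + max(-1, -1) = 0
  height(32) = 1 + max(-1, 0) = 1
  height(24) = 1 + max(2, 1) = 3
  height(36) = 1 + max(-1, -1) = 0
  height(34) = 1 + max(3, 0) = 4
  height(9) = 1 + max(-1, 4) = 5
Height = 5


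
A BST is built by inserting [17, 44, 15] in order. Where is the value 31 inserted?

Starting tree (level order): [17, 15, 44]
Insertion path: 17 -> 44
Result: insert 31 as left child of 44
Final tree (level order): [17, 15, 44, None, None, 31]


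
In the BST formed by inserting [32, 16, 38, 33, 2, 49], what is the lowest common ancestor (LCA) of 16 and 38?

Tree insertion order: [32, 16, 38, 33, 2, 49]
Tree (level-order array): [32, 16, 38, 2, None, 33, 49]
In a BST, the LCA of p=16, q=38 is the first node v on the
root-to-leaf path with p <= v <= q (go left if both < v, right if both > v).
Walk from root:
  at 32: 16 <= 32 <= 38, this is the LCA
LCA = 32


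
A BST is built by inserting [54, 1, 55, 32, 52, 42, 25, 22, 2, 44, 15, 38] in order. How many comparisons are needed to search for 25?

Search path for 25: 54 -> 1 -> 32 -> 25
Found: True
Comparisons: 4


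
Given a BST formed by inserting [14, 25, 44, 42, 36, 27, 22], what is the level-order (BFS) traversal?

Tree insertion order: [14, 25, 44, 42, 36, 27, 22]
Tree (level-order array): [14, None, 25, 22, 44, None, None, 42, None, 36, None, 27]
BFS from the root, enqueuing left then right child of each popped node:
  queue [14] -> pop 14, enqueue [25], visited so far: [14]
  queue [25] -> pop 25, enqueue [22, 44], visited so far: [14, 25]
  queue [22, 44] -> pop 22, enqueue [none], visited so far: [14, 25, 22]
  queue [44] -> pop 44, enqueue [42], visited so far: [14, 25, 22, 44]
  queue [42] -> pop 42, enqueue [36], visited so far: [14, 25, 22, 44, 42]
  queue [36] -> pop 36, enqueue [27], visited so far: [14, 25, 22, 44, 42, 36]
  queue [27] -> pop 27, enqueue [none], visited so far: [14, 25, 22, 44, 42, 36, 27]
Result: [14, 25, 22, 44, 42, 36, 27]


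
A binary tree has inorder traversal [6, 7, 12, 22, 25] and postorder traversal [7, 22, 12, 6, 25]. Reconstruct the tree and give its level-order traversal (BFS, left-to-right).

Inorder:   [6, 7, 12, 22, 25]
Postorder: [7, 22, 12, 6, 25]
Algorithm: postorder visits root last, so walk postorder right-to-left;
each value is the root of the current inorder slice — split it at that
value, recurse on the right subtree first, then the left.
Recursive splits:
  root=25; inorder splits into left=[6, 7, 12, 22], right=[]
  root=6; inorder splits into left=[], right=[7, 12, 22]
  root=12; inorder splits into left=[7], right=[22]
  root=22; inorder splits into left=[], right=[]
  root=7; inorder splits into left=[], right=[]
Reconstructed level-order: [25, 6, 12, 7, 22]


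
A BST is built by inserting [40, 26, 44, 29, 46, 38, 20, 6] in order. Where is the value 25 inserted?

Starting tree (level order): [40, 26, 44, 20, 29, None, 46, 6, None, None, 38]
Insertion path: 40 -> 26 -> 20
Result: insert 25 as right child of 20
Final tree (level order): [40, 26, 44, 20, 29, None, 46, 6, 25, None, 38]


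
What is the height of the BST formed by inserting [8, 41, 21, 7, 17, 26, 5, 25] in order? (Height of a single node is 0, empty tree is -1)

Insertion order: [8, 41, 21, 7, 17, 26, 5, 25]
Tree (level-order array): [8, 7, 41, 5, None, 21, None, None, None, 17, 26, None, None, 25]
Compute height bottom-up (empty subtree = -1):
  height(5) = 1 + max(-1, -1) = 0
  height(7) = 1 + max(0, -1) = 1
  height(17) = 1 + max(-1, -1) = 0
  height(25) = 1 + max(-1, -1) = 0
  height(26) = 1 + max(0, -1) = 1
  height(21) = 1 + max(0, 1) = 2
  height(41) = 1 + max(2, -1) = 3
  height(8) = 1 + max(1, 3) = 4
Height = 4


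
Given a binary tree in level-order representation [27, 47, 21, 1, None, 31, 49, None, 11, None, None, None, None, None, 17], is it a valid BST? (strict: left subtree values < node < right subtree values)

Level-order array: [27, 47, 21, 1, None, 31, 49, None, 11, None, None, None, None, None, 17]
Validate using subtree bounds (lo, hi): at each node, require lo < value < hi,
then recurse left with hi=value and right with lo=value.
Preorder trace (stopping at first violation):
  at node 27 with bounds (-inf, +inf): OK
  at node 47 with bounds (-inf, 27): VIOLATION
Node 47 violates its bound: not (-inf < 47 < 27).
Result: Not a valid BST


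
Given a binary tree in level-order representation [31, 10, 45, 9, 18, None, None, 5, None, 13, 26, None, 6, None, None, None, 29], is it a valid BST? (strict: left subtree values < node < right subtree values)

Level-order array: [31, 10, 45, 9, 18, None, None, 5, None, 13, 26, None, 6, None, None, None, 29]
Validate using subtree bounds (lo, hi): at each node, require lo < value < hi,
then recurse left with hi=value and right with lo=value.
Preorder trace (stopping at first violation):
  at node 31 with bounds (-inf, +inf): OK
  at node 10 with bounds (-inf, 31): OK
  at node 9 with bounds (-inf, 10): OK
  at node 5 with bounds (-inf, 9): OK
  at node 6 with bounds (5, 9): OK
  at node 18 with bounds (10, 31): OK
  at node 13 with bounds (10, 18): OK
  at node 26 with bounds (18, 31): OK
  at node 29 with bounds (26, 31): OK
  at node 45 with bounds (31, +inf): OK
No violation found at any node.
Result: Valid BST


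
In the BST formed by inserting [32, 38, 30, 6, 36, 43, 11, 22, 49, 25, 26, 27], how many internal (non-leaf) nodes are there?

Tree built from: [32, 38, 30, 6, 36, 43, 11, 22, 49, 25, 26, 27]
Tree (level-order array): [32, 30, 38, 6, None, 36, 43, None, 11, None, None, None, 49, None, 22, None, None, None, 25, None, 26, None, 27]
Rule: An internal node has at least one child.
Per-node child counts:
  node 32: 2 child(ren)
  node 30: 1 child(ren)
  node 6: 1 child(ren)
  node 11: 1 child(ren)
  node 22: 1 child(ren)
  node 25: 1 child(ren)
  node 26: 1 child(ren)
  node 27: 0 child(ren)
  node 38: 2 child(ren)
  node 36: 0 child(ren)
  node 43: 1 child(ren)
  node 49: 0 child(ren)
Matching nodes: [32, 30, 6, 11, 22, 25, 26, 38, 43]
Count of internal (non-leaf) nodes: 9


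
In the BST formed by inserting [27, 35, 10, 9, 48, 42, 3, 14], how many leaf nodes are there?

Tree built from: [27, 35, 10, 9, 48, 42, 3, 14]
Tree (level-order array): [27, 10, 35, 9, 14, None, 48, 3, None, None, None, 42]
Rule: A leaf has 0 children.
Per-node child counts:
  node 27: 2 child(ren)
  node 10: 2 child(ren)
  node 9: 1 child(ren)
  node 3: 0 child(ren)
  node 14: 0 child(ren)
  node 35: 1 child(ren)
  node 48: 1 child(ren)
  node 42: 0 child(ren)
Matching nodes: [3, 14, 42]
Count of leaf nodes: 3


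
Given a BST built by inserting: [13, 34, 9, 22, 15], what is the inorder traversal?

Tree insertion order: [13, 34, 9, 22, 15]
Tree (level-order array): [13, 9, 34, None, None, 22, None, 15]
Inorder traversal: [9, 13, 15, 22, 34]


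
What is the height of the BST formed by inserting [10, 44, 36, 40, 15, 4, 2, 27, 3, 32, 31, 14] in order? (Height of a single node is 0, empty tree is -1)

Insertion order: [10, 44, 36, 40, 15, 4, 2, 27, 3, 32, 31, 14]
Tree (level-order array): [10, 4, 44, 2, None, 36, None, None, 3, 15, 40, None, None, 14, 27, None, None, None, None, None, 32, 31]
Compute height bottom-up (empty subtree = -1):
  height(3) = 1 + max(-1, -1) = 0
  height(2) = 1 + max(-1, 0) = 1
  height(4) = 1 + max(1, -1) = 2
  height(14) = 1 + max(-1, -1) = 0
  height(31) = 1 + max(-1, -1) = 0
  height(32) = 1 + max(0, -1) = 1
  height(27) = 1 + max(-1, 1) = 2
  height(15) = 1 + max(0, 2) = 3
  height(40) = 1 + max(-1, -1) = 0
  height(36) = 1 + max(3, 0) = 4
  height(44) = 1 + max(4, -1) = 5
  height(10) = 1 + max(2, 5) = 6
Height = 6


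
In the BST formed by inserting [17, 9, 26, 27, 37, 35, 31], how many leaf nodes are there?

Tree built from: [17, 9, 26, 27, 37, 35, 31]
Tree (level-order array): [17, 9, 26, None, None, None, 27, None, 37, 35, None, 31]
Rule: A leaf has 0 children.
Per-node child counts:
  node 17: 2 child(ren)
  node 9: 0 child(ren)
  node 26: 1 child(ren)
  node 27: 1 child(ren)
  node 37: 1 child(ren)
  node 35: 1 child(ren)
  node 31: 0 child(ren)
Matching nodes: [9, 31]
Count of leaf nodes: 2


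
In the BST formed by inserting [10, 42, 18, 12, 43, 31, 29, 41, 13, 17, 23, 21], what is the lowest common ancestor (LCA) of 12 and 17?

Tree insertion order: [10, 42, 18, 12, 43, 31, 29, 41, 13, 17, 23, 21]
Tree (level-order array): [10, None, 42, 18, 43, 12, 31, None, None, None, 13, 29, 41, None, 17, 23, None, None, None, None, None, 21]
In a BST, the LCA of p=12, q=17 is the first node v on the
root-to-leaf path with p <= v <= q (go left if both < v, right if both > v).
Walk from root:
  at 10: both 12 and 17 > 10, go right
  at 42: both 12 and 17 < 42, go left
  at 18: both 12 and 17 < 18, go left
  at 12: 12 <= 12 <= 17, this is the LCA
LCA = 12


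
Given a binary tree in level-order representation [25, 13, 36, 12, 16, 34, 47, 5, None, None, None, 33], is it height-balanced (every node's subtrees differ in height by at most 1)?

Tree (level-order array): [25, 13, 36, 12, 16, 34, 47, 5, None, None, None, 33]
Definition: a tree is height-balanced if, at every node, |h(left) - h(right)| <= 1 (empty subtree has height -1).
Bottom-up per-node check:
  node 5: h_left=-1, h_right=-1, diff=0 [OK], height=0
  node 12: h_left=0, h_right=-1, diff=1 [OK], height=1
  node 16: h_left=-1, h_right=-1, diff=0 [OK], height=0
  node 13: h_left=1, h_right=0, diff=1 [OK], height=2
  node 33: h_left=-1, h_right=-1, diff=0 [OK], height=0
  node 34: h_left=0, h_right=-1, diff=1 [OK], height=1
  node 47: h_left=-1, h_right=-1, diff=0 [OK], height=0
  node 36: h_left=1, h_right=0, diff=1 [OK], height=2
  node 25: h_left=2, h_right=2, diff=0 [OK], height=3
All nodes satisfy the balance condition.
Result: Balanced


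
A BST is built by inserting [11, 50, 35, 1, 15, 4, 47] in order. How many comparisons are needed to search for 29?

Search path for 29: 11 -> 50 -> 35 -> 15
Found: False
Comparisons: 4


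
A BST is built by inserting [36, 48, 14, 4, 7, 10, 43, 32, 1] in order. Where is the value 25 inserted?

Starting tree (level order): [36, 14, 48, 4, 32, 43, None, 1, 7, None, None, None, None, None, None, None, 10]
Insertion path: 36 -> 14 -> 32
Result: insert 25 as left child of 32
Final tree (level order): [36, 14, 48, 4, 32, 43, None, 1, 7, 25, None, None, None, None, None, None, 10]


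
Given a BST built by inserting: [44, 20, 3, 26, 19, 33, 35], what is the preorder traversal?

Tree insertion order: [44, 20, 3, 26, 19, 33, 35]
Tree (level-order array): [44, 20, None, 3, 26, None, 19, None, 33, None, None, None, 35]
Preorder traversal: [44, 20, 3, 19, 26, 33, 35]


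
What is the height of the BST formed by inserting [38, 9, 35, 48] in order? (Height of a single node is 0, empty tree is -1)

Insertion order: [38, 9, 35, 48]
Tree (level-order array): [38, 9, 48, None, 35]
Compute height bottom-up (empty subtree = -1):
  height(35) = 1 + max(-1, -1) = 0
  height(9) = 1 + max(-1, 0) = 1
  height(48) = 1 + max(-1, -1) = 0
  height(38) = 1 + max(1, 0) = 2
Height = 2


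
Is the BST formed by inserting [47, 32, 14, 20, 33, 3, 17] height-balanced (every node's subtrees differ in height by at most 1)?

Tree (level-order array): [47, 32, None, 14, 33, 3, 20, None, None, None, None, 17]
Definition: a tree is height-balanced if, at every node, |h(left) - h(right)| <= 1 (empty subtree has height -1).
Bottom-up per-node check:
  node 3: h_left=-1, h_right=-1, diff=0 [OK], height=0
  node 17: h_left=-1, h_right=-1, diff=0 [OK], height=0
  node 20: h_left=0, h_right=-1, diff=1 [OK], height=1
  node 14: h_left=0, h_right=1, diff=1 [OK], height=2
  node 33: h_left=-1, h_right=-1, diff=0 [OK], height=0
  node 32: h_left=2, h_right=0, diff=2 [FAIL (|2-0|=2 > 1)], height=3
  node 47: h_left=3, h_right=-1, diff=4 [FAIL (|3--1|=4 > 1)], height=4
Node 32 violates the condition: |2 - 0| = 2 > 1.
Result: Not balanced


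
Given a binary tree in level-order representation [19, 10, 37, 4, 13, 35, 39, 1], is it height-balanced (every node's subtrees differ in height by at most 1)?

Tree (level-order array): [19, 10, 37, 4, 13, 35, 39, 1]
Definition: a tree is height-balanced if, at every node, |h(left) - h(right)| <= 1 (empty subtree has height -1).
Bottom-up per-node check:
  node 1: h_left=-1, h_right=-1, diff=0 [OK], height=0
  node 4: h_left=0, h_right=-1, diff=1 [OK], height=1
  node 13: h_left=-1, h_right=-1, diff=0 [OK], height=0
  node 10: h_left=1, h_right=0, diff=1 [OK], height=2
  node 35: h_left=-1, h_right=-1, diff=0 [OK], height=0
  node 39: h_left=-1, h_right=-1, diff=0 [OK], height=0
  node 37: h_left=0, h_right=0, diff=0 [OK], height=1
  node 19: h_left=2, h_right=1, diff=1 [OK], height=3
All nodes satisfy the balance condition.
Result: Balanced


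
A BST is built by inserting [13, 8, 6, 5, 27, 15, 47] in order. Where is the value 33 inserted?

Starting tree (level order): [13, 8, 27, 6, None, 15, 47, 5]
Insertion path: 13 -> 27 -> 47
Result: insert 33 as left child of 47
Final tree (level order): [13, 8, 27, 6, None, 15, 47, 5, None, None, None, 33]


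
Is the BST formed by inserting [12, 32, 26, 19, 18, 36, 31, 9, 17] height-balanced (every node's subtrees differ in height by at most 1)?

Tree (level-order array): [12, 9, 32, None, None, 26, 36, 19, 31, None, None, 18, None, None, None, 17]
Definition: a tree is height-balanced if, at every node, |h(left) - h(right)| <= 1 (empty subtree has height -1).
Bottom-up per-node check:
  node 9: h_left=-1, h_right=-1, diff=0 [OK], height=0
  node 17: h_left=-1, h_right=-1, diff=0 [OK], height=0
  node 18: h_left=0, h_right=-1, diff=1 [OK], height=1
  node 19: h_left=1, h_right=-1, diff=2 [FAIL (|1--1|=2 > 1)], height=2
  node 31: h_left=-1, h_right=-1, diff=0 [OK], height=0
  node 26: h_left=2, h_right=0, diff=2 [FAIL (|2-0|=2 > 1)], height=3
  node 36: h_left=-1, h_right=-1, diff=0 [OK], height=0
  node 32: h_left=3, h_right=0, diff=3 [FAIL (|3-0|=3 > 1)], height=4
  node 12: h_left=0, h_right=4, diff=4 [FAIL (|0-4|=4 > 1)], height=5
Node 19 violates the condition: |1 - -1| = 2 > 1.
Result: Not balanced


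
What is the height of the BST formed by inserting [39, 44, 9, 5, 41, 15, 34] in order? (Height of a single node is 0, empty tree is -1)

Insertion order: [39, 44, 9, 5, 41, 15, 34]
Tree (level-order array): [39, 9, 44, 5, 15, 41, None, None, None, None, 34]
Compute height bottom-up (empty subtree = -1):
  height(5) = 1 + max(-1, -1) = 0
  height(34) = 1 + max(-1, -1) = 0
  height(15) = 1 + max(-1, 0) = 1
  height(9) = 1 + max(0, 1) = 2
  height(41) = 1 + max(-1, -1) = 0
  height(44) = 1 + max(0, -1) = 1
  height(39) = 1 + max(2, 1) = 3
Height = 3


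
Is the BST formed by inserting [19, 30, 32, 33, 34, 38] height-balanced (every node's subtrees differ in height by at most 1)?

Tree (level-order array): [19, None, 30, None, 32, None, 33, None, 34, None, 38]
Definition: a tree is height-balanced if, at every node, |h(left) - h(right)| <= 1 (empty subtree has height -1).
Bottom-up per-node check:
  node 38: h_left=-1, h_right=-1, diff=0 [OK], height=0
  node 34: h_left=-1, h_right=0, diff=1 [OK], height=1
  node 33: h_left=-1, h_right=1, diff=2 [FAIL (|-1-1|=2 > 1)], height=2
  node 32: h_left=-1, h_right=2, diff=3 [FAIL (|-1-2|=3 > 1)], height=3
  node 30: h_left=-1, h_right=3, diff=4 [FAIL (|-1-3|=4 > 1)], height=4
  node 19: h_left=-1, h_right=4, diff=5 [FAIL (|-1-4|=5 > 1)], height=5
Node 33 violates the condition: |-1 - 1| = 2 > 1.
Result: Not balanced


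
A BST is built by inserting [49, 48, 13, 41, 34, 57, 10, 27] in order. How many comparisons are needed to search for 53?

Search path for 53: 49 -> 57
Found: False
Comparisons: 2


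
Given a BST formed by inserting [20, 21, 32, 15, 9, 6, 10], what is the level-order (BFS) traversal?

Tree insertion order: [20, 21, 32, 15, 9, 6, 10]
Tree (level-order array): [20, 15, 21, 9, None, None, 32, 6, 10]
BFS from the root, enqueuing left then right child of each popped node:
  queue [20] -> pop 20, enqueue [15, 21], visited so far: [20]
  queue [15, 21] -> pop 15, enqueue [9], visited so far: [20, 15]
  queue [21, 9] -> pop 21, enqueue [32], visited so far: [20, 15, 21]
  queue [9, 32] -> pop 9, enqueue [6, 10], visited so far: [20, 15, 21, 9]
  queue [32, 6, 10] -> pop 32, enqueue [none], visited so far: [20, 15, 21, 9, 32]
  queue [6, 10] -> pop 6, enqueue [none], visited so far: [20, 15, 21, 9, 32, 6]
  queue [10] -> pop 10, enqueue [none], visited so far: [20, 15, 21, 9, 32, 6, 10]
Result: [20, 15, 21, 9, 32, 6, 10]


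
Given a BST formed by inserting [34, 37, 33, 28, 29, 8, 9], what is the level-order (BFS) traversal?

Tree insertion order: [34, 37, 33, 28, 29, 8, 9]
Tree (level-order array): [34, 33, 37, 28, None, None, None, 8, 29, None, 9]
BFS from the root, enqueuing left then right child of each popped node:
  queue [34] -> pop 34, enqueue [33, 37], visited so far: [34]
  queue [33, 37] -> pop 33, enqueue [28], visited so far: [34, 33]
  queue [37, 28] -> pop 37, enqueue [none], visited so far: [34, 33, 37]
  queue [28] -> pop 28, enqueue [8, 29], visited so far: [34, 33, 37, 28]
  queue [8, 29] -> pop 8, enqueue [9], visited so far: [34, 33, 37, 28, 8]
  queue [29, 9] -> pop 29, enqueue [none], visited so far: [34, 33, 37, 28, 8, 29]
  queue [9] -> pop 9, enqueue [none], visited so far: [34, 33, 37, 28, 8, 29, 9]
Result: [34, 33, 37, 28, 8, 29, 9]


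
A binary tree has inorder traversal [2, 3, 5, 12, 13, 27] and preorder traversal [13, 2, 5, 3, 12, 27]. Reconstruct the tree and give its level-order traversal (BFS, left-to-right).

Inorder:  [2, 3, 5, 12, 13, 27]
Preorder: [13, 2, 5, 3, 12, 27]
Algorithm: preorder visits root first, so consume preorder in order;
for each root, split the current inorder slice at that value into
left-subtree inorder and right-subtree inorder, then recurse.
Recursive splits:
  root=13; inorder splits into left=[2, 3, 5, 12], right=[27]
  root=2; inorder splits into left=[], right=[3, 5, 12]
  root=5; inorder splits into left=[3], right=[12]
  root=3; inorder splits into left=[], right=[]
  root=12; inorder splits into left=[], right=[]
  root=27; inorder splits into left=[], right=[]
Reconstructed level-order: [13, 2, 27, 5, 3, 12]


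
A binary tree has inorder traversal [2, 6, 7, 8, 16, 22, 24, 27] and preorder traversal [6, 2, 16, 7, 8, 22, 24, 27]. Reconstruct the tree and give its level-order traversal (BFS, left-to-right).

Inorder:  [2, 6, 7, 8, 16, 22, 24, 27]
Preorder: [6, 2, 16, 7, 8, 22, 24, 27]
Algorithm: preorder visits root first, so consume preorder in order;
for each root, split the current inorder slice at that value into
left-subtree inorder and right-subtree inorder, then recurse.
Recursive splits:
  root=6; inorder splits into left=[2], right=[7, 8, 16, 22, 24, 27]
  root=2; inorder splits into left=[], right=[]
  root=16; inorder splits into left=[7, 8], right=[22, 24, 27]
  root=7; inorder splits into left=[], right=[8]
  root=8; inorder splits into left=[], right=[]
  root=22; inorder splits into left=[], right=[24, 27]
  root=24; inorder splits into left=[], right=[27]
  root=27; inorder splits into left=[], right=[]
Reconstructed level-order: [6, 2, 16, 7, 22, 8, 24, 27]


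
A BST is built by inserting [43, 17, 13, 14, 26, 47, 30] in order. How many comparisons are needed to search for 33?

Search path for 33: 43 -> 17 -> 26 -> 30
Found: False
Comparisons: 4


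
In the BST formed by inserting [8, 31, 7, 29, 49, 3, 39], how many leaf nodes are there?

Tree built from: [8, 31, 7, 29, 49, 3, 39]
Tree (level-order array): [8, 7, 31, 3, None, 29, 49, None, None, None, None, 39]
Rule: A leaf has 0 children.
Per-node child counts:
  node 8: 2 child(ren)
  node 7: 1 child(ren)
  node 3: 0 child(ren)
  node 31: 2 child(ren)
  node 29: 0 child(ren)
  node 49: 1 child(ren)
  node 39: 0 child(ren)
Matching nodes: [3, 29, 39]
Count of leaf nodes: 3


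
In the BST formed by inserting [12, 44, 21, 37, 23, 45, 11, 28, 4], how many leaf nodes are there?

Tree built from: [12, 44, 21, 37, 23, 45, 11, 28, 4]
Tree (level-order array): [12, 11, 44, 4, None, 21, 45, None, None, None, 37, None, None, 23, None, None, 28]
Rule: A leaf has 0 children.
Per-node child counts:
  node 12: 2 child(ren)
  node 11: 1 child(ren)
  node 4: 0 child(ren)
  node 44: 2 child(ren)
  node 21: 1 child(ren)
  node 37: 1 child(ren)
  node 23: 1 child(ren)
  node 28: 0 child(ren)
  node 45: 0 child(ren)
Matching nodes: [4, 28, 45]
Count of leaf nodes: 3


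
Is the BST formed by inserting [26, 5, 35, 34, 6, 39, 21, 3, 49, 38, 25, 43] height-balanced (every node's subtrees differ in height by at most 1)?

Tree (level-order array): [26, 5, 35, 3, 6, 34, 39, None, None, None, 21, None, None, 38, 49, None, 25, None, None, 43]
Definition: a tree is height-balanced if, at every node, |h(left) - h(right)| <= 1 (empty subtree has height -1).
Bottom-up per-node check:
  node 3: h_left=-1, h_right=-1, diff=0 [OK], height=0
  node 25: h_left=-1, h_right=-1, diff=0 [OK], height=0
  node 21: h_left=-1, h_right=0, diff=1 [OK], height=1
  node 6: h_left=-1, h_right=1, diff=2 [FAIL (|-1-1|=2 > 1)], height=2
  node 5: h_left=0, h_right=2, diff=2 [FAIL (|0-2|=2 > 1)], height=3
  node 34: h_left=-1, h_right=-1, diff=0 [OK], height=0
  node 38: h_left=-1, h_right=-1, diff=0 [OK], height=0
  node 43: h_left=-1, h_right=-1, diff=0 [OK], height=0
  node 49: h_left=0, h_right=-1, diff=1 [OK], height=1
  node 39: h_left=0, h_right=1, diff=1 [OK], height=2
  node 35: h_left=0, h_right=2, diff=2 [FAIL (|0-2|=2 > 1)], height=3
  node 26: h_left=3, h_right=3, diff=0 [OK], height=4
Node 6 violates the condition: |-1 - 1| = 2 > 1.
Result: Not balanced


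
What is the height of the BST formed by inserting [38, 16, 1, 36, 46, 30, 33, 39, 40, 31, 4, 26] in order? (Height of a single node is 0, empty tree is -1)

Insertion order: [38, 16, 1, 36, 46, 30, 33, 39, 40, 31, 4, 26]
Tree (level-order array): [38, 16, 46, 1, 36, 39, None, None, 4, 30, None, None, 40, None, None, 26, 33, None, None, None, None, 31]
Compute height bottom-up (empty subtree = -1):
  height(4) = 1 + max(-1, -1) = 0
  height(1) = 1 + max(-1, 0) = 1
  height(26) = 1 + max(-1, -1) = 0
  height(31) = 1 + max(-1, -1) = 0
  height(33) = 1 + max(0, -1) = 1
  height(30) = 1 + max(0, 1) = 2
  height(36) = 1 + max(2, -1) = 3
  height(16) = 1 + max(1, 3) = 4
  height(40) = 1 + max(-1, -1) = 0
  height(39) = 1 + max(-1, 0) = 1
  height(46) = 1 + max(1, -1) = 2
  height(38) = 1 + max(4, 2) = 5
Height = 5


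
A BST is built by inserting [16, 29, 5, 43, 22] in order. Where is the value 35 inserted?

Starting tree (level order): [16, 5, 29, None, None, 22, 43]
Insertion path: 16 -> 29 -> 43
Result: insert 35 as left child of 43
Final tree (level order): [16, 5, 29, None, None, 22, 43, None, None, 35]


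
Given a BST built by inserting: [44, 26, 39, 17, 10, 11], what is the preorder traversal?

Tree insertion order: [44, 26, 39, 17, 10, 11]
Tree (level-order array): [44, 26, None, 17, 39, 10, None, None, None, None, 11]
Preorder traversal: [44, 26, 17, 10, 11, 39]


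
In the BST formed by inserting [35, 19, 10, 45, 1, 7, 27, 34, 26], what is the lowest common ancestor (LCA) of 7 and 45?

Tree insertion order: [35, 19, 10, 45, 1, 7, 27, 34, 26]
Tree (level-order array): [35, 19, 45, 10, 27, None, None, 1, None, 26, 34, None, 7]
In a BST, the LCA of p=7, q=45 is the first node v on the
root-to-leaf path with p <= v <= q (go left if both < v, right if both > v).
Walk from root:
  at 35: 7 <= 35 <= 45, this is the LCA
LCA = 35


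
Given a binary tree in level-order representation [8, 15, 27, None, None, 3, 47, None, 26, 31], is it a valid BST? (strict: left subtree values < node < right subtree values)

Level-order array: [8, 15, 27, None, None, 3, 47, None, 26, 31]
Validate using subtree bounds (lo, hi): at each node, require lo < value < hi,
then recurse left with hi=value and right with lo=value.
Preorder trace (stopping at first violation):
  at node 8 with bounds (-inf, +inf): OK
  at node 15 with bounds (-inf, 8): VIOLATION
Node 15 violates its bound: not (-inf < 15 < 8).
Result: Not a valid BST


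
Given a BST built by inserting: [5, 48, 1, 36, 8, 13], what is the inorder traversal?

Tree insertion order: [5, 48, 1, 36, 8, 13]
Tree (level-order array): [5, 1, 48, None, None, 36, None, 8, None, None, 13]
Inorder traversal: [1, 5, 8, 13, 36, 48]


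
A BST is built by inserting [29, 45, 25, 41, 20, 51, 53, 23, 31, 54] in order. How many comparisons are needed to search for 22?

Search path for 22: 29 -> 25 -> 20 -> 23
Found: False
Comparisons: 4


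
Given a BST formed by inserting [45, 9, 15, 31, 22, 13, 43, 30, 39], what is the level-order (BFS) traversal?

Tree insertion order: [45, 9, 15, 31, 22, 13, 43, 30, 39]
Tree (level-order array): [45, 9, None, None, 15, 13, 31, None, None, 22, 43, None, 30, 39]
BFS from the root, enqueuing left then right child of each popped node:
  queue [45] -> pop 45, enqueue [9], visited so far: [45]
  queue [9] -> pop 9, enqueue [15], visited so far: [45, 9]
  queue [15] -> pop 15, enqueue [13, 31], visited so far: [45, 9, 15]
  queue [13, 31] -> pop 13, enqueue [none], visited so far: [45, 9, 15, 13]
  queue [31] -> pop 31, enqueue [22, 43], visited so far: [45, 9, 15, 13, 31]
  queue [22, 43] -> pop 22, enqueue [30], visited so far: [45, 9, 15, 13, 31, 22]
  queue [43, 30] -> pop 43, enqueue [39], visited so far: [45, 9, 15, 13, 31, 22, 43]
  queue [30, 39] -> pop 30, enqueue [none], visited so far: [45, 9, 15, 13, 31, 22, 43, 30]
  queue [39] -> pop 39, enqueue [none], visited so far: [45, 9, 15, 13, 31, 22, 43, 30, 39]
Result: [45, 9, 15, 13, 31, 22, 43, 30, 39]


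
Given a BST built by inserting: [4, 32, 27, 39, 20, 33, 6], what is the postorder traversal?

Tree insertion order: [4, 32, 27, 39, 20, 33, 6]
Tree (level-order array): [4, None, 32, 27, 39, 20, None, 33, None, 6]
Postorder traversal: [6, 20, 27, 33, 39, 32, 4]


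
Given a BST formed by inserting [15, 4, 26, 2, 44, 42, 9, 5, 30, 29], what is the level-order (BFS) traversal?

Tree insertion order: [15, 4, 26, 2, 44, 42, 9, 5, 30, 29]
Tree (level-order array): [15, 4, 26, 2, 9, None, 44, None, None, 5, None, 42, None, None, None, 30, None, 29]
BFS from the root, enqueuing left then right child of each popped node:
  queue [15] -> pop 15, enqueue [4, 26], visited so far: [15]
  queue [4, 26] -> pop 4, enqueue [2, 9], visited so far: [15, 4]
  queue [26, 2, 9] -> pop 26, enqueue [44], visited so far: [15, 4, 26]
  queue [2, 9, 44] -> pop 2, enqueue [none], visited so far: [15, 4, 26, 2]
  queue [9, 44] -> pop 9, enqueue [5], visited so far: [15, 4, 26, 2, 9]
  queue [44, 5] -> pop 44, enqueue [42], visited so far: [15, 4, 26, 2, 9, 44]
  queue [5, 42] -> pop 5, enqueue [none], visited so far: [15, 4, 26, 2, 9, 44, 5]
  queue [42] -> pop 42, enqueue [30], visited so far: [15, 4, 26, 2, 9, 44, 5, 42]
  queue [30] -> pop 30, enqueue [29], visited so far: [15, 4, 26, 2, 9, 44, 5, 42, 30]
  queue [29] -> pop 29, enqueue [none], visited so far: [15, 4, 26, 2, 9, 44, 5, 42, 30, 29]
Result: [15, 4, 26, 2, 9, 44, 5, 42, 30, 29]


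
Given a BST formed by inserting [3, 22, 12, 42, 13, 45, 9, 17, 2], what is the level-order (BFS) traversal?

Tree insertion order: [3, 22, 12, 42, 13, 45, 9, 17, 2]
Tree (level-order array): [3, 2, 22, None, None, 12, 42, 9, 13, None, 45, None, None, None, 17]
BFS from the root, enqueuing left then right child of each popped node:
  queue [3] -> pop 3, enqueue [2, 22], visited so far: [3]
  queue [2, 22] -> pop 2, enqueue [none], visited so far: [3, 2]
  queue [22] -> pop 22, enqueue [12, 42], visited so far: [3, 2, 22]
  queue [12, 42] -> pop 12, enqueue [9, 13], visited so far: [3, 2, 22, 12]
  queue [42, 9, 13] -> pop 42, enqueue [45], visited so far: [3, 2, 22, 12, 42]
  queue [9, 13, 45] -> pop 9, enqueue [none], visited so far: [3, 2, 22, 12, 42, 9]
  queue [13, 45] -> pop 13, enqueue [17], visited so far: [3, 2, 22, 12, 42, 9, 13]
  queue [45, 17] -> pop 45, enqueue [none], visited so far: [3, 2, 22, 12, 42, 9, 13, 45]
  queue [17] -> pop 17, enqueue [none], visited so far: [3, 2, 22, 12, 42, 9, 13, 45, 17]
Result: [3, 2, 22, 12, 42, 9, 13, 45, 17]


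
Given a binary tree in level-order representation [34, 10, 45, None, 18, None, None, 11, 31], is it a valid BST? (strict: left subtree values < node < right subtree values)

Level-order array: [34, 10, 45, None, 18, None, None, 11, 31]
Validate using subtree bounds (lo, hi): at each node, require lo < value < hi,
then recurse left with hi=value and right with lo=value.
Preorder trace (stopping at first violation):
  at node 34 with bounds (-inf, +inf): OK
  at node 10 with bounds (-inf, 34): OK
  at node 18 with bounds (10, 34): OK
  at node 11 with bounds (10, 18): OK
  at node 31 with bounds (18, 34): OK
  at node 45 with bounds (34, +inf): OK
No violation found at any node.
Result: Valid BST


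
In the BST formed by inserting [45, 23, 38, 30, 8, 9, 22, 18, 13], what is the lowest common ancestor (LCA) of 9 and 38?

Tree insertion order: [45, 23, 38, 30, 8, 9, 22, 18, 13]
Tree (level-order array): [45, 23, None, 8, 38, None, 9, 30, None, None, 22, None, None, 18, None, 13]
In a BST, the LCA of p=9, q=38 is the first node v on the
root-to-leaf path with p <= v <= q (go left if both < v, right if both > v).
Walk from root:
  at 45: both 9 and 38 < 45, go left
  at 23: 9 <= 23 <= 38, this is the LCA
LCA = 23


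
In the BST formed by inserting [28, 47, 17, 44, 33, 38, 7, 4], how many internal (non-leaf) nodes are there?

Tree built from: [28, 47, 17, 44, 33, 38, 7, 4]
Tree (level-order array): [28, 17, 47, 7, None, 44, None, 4, None, 33, None, None, None, None, 38]
Rule: An internal node has at least one child.
Per-node child counts:
  node 28: 2 child(ren)
  node 17: 1 child(ren)
  node 7: 1 child(ren)
  node 4: 0 child(ren)
  node 47: 1 child(ren)
  node 44: 1 child(ren)
  node 33: 1 child(ren)
  node 38: 0 child(ren)
Matching nodes: [28, 17, 7, 47, 44, 33]
Count of internal (non-leaf) nodes: 6


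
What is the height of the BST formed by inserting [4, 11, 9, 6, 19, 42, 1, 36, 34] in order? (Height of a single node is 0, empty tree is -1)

Insertion order: [4, 11, 9, 6, 19, 42, 1, 36, 34]
Tree (level-order array): [4, 1, 11, None, None, 9, 19, 6, None, None, 42, None, None, 36, None, 34]
Compute height bottom-up (empty subtree = -1):
  height(1) = 1 + max(-1, -1) = 0
  height(6) = 1 + max(-1, -1) = 0
  height(9) = 1 + max(0, -1) = 1
  height(34) = 1 + max(-1, -1) = 0
  height(36) = 1 + max(0, -1) = 1
  height(42) = 1 + max(1, -1) = 2
  height(19) = 1 + max(-1, 2) = 3
  height(11) = 1 + max(1, 3) = 4
  height(4) = 1 + max(0, 4) = 5
Height = 5


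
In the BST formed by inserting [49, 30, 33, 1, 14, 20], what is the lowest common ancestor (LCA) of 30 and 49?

Tree insertion order: [49, 30, 33, 1, 14, 20]
Tree (level-order array): [49, 30, None, 1, 33, None, 14, None, None, None, 20]
In a BST, the LCA of p=30, q=49 is the first node v on the
root-to-leaf path with p <= v <= q (go left if both < v, right if both > v).
Walk from root:
  at 49: 30 <= 49 <= 49, this is the LCA
LCA = 49


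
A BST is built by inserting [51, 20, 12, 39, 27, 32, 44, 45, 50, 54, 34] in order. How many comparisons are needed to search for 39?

Search path for 39: 51 -> 20 -> 39
Found: True
Comparisons: 3


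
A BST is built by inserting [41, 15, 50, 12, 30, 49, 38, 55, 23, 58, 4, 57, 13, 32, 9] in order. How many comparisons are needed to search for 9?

Search path for 9: 41 -> 15 -> 12 -> 4 -> 9
Found: True
Comparisons: 5


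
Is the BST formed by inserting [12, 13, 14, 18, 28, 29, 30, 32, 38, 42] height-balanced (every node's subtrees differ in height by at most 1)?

Tree (level-order array): [12, None, 13, None, 14, None, 18, None, 28, None, 29, None, 30, None, 32, None, 38, None, 42]
Definition: a tree is height-balanced if, at every node, |h(left) - h(right)| <= 1 (empty subtree has height -1).
Bottom-up per-node check:
  node 42: h_left=-1, h_right=-1, diff=0 [OK], height=0
  node 38: h_left=-1, h_right=0, diff=1 [OK], height=1
  node 32: h_left=-1, h_right=1, diff=2 [FAIL (|-1-1|=2 > 1)], height=2
  node 30: h_left=-1, h_right=2, diff=3 [FAIL (|-1-2|=3 > 1)], height=3
  node 29: h_left=-1, h_right=3, diff=4 [FAIL (|-1-3|=4 > 1)], height=4
  node 28: h_left=-1, h_right=4, diff=5 [FAIL (|-1-4|=5 > 1)], height=5
  node 18: h_left=-1, h_right=5, diff=6 [FAIL (|-1-5|=6 > 1)], height=6
  node 14: h_left=-1, h_right=6, diff=7 [FAIL (|-1-6|=7 > 1)], height=7
  node 13: h_left=-1, h_right=7, diff=8 [FAIL (|-1-7|=8 > 1)], height=8
  node 12: h_left=-1, h_right=8, diff=9 [FAIL (|-1-8|=9 > 1)], height=9
Node 32 violates the condition: |-1 - 1| = 2 > 1.
Result: Not balanced


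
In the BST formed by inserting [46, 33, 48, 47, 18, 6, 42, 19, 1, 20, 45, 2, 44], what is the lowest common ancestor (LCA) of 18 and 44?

Tree insertion order: [46, 33, 48, 47, 18, 6, 42, 19, 1, 20, 45, 2, 44]
Tree (level-order array): [46, 33, 48, 18, 42, 47, None, 6, 19, None, 45, None, None, 1, None, None, 20, 44, None, None, 2]
In a BST, the LCA of p=18, q=44 is the first node v on the
root-to-leaf path with p <= v <= q (go left if both < v, right if both > v).
Walk from root:
  at 46: both 18 and 44 < 46, go left
  at 33: 18 <= 33 <= 44, this is the LCA
LCA = 33


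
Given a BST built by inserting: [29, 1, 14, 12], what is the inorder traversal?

Tree insertion order: [29, 1, 14, 12]
Tree (level-order array): [29, 1, None, None, 14, 12]
Inorder traversal: [1, 12, 14, 29]


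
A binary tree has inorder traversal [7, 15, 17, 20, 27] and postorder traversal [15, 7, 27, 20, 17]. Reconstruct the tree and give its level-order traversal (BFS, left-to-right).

Inorder:   [7, 15, 17, 20, 27]
Postorder: [15, 7, 27, 20, 17]
Algorithm: postorder visits root last, so walk postorder right-to-left;
each value is the root of the current inorder slice — split it at that
value, recurse on the right subtree first, then the left.
Recursive splits:
  root=17; inorder splits into left=[7, 15], right=[20, 27]
  root=20; inorder splits into left=[], right=[27]
  root=27; inorder splits into left=[], right=[]
  root=7; inorder splits into left=[], right=[15]
  root=15; inorder splits into left=[], right=[]
Reconstructed level-order: [17, 7, 20, 15, 27]


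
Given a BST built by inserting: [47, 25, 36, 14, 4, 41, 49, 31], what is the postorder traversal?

Tree insertion order: [47, 25, 36, 14, 4, 41, 49, 31]
Tree (level-order array): [47, 25, 49, 14, 36, None, None, 4, None, 31, 41]
Postorder traversal: [4, 14, 31, 41, 36, 25, 49, 47]


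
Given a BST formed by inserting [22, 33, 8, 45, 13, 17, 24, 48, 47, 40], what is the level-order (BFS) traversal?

Tree insertion order: [22, 33, 8, 45, 13, 17, 24, 48, 47, 40]
Tree (level-order array): [22, 8, 33, None, 13, 24, 45, None, 17, None, None, 40, 48, None, None, None, None, 47]
BFS from the root, enqueuing left then right child of each popped node:
  queue [22] -> pop 22, enqueue [8, 33], visited so far: [22]
  queue [8, 33] -> pop 8, enqueue [13], visited so far: [22, 8]
  queue [33, 13] -> pop 33, enqueue [24, 45], visited so far: [22, 8, 33]
  queue [13, 24, 45] -> pop 13, enqueue [17], visited so far: [22, 8, 33, 13]
  queue [24, 45, 17] -> pop 24, enqueue [none], visited so far: [22, 8, 33, 13, 24]
  queue [45, 17] -> pop 45, enqueue [40, 48], visited so far: [22, 8, 33, 13, 24, 45]
  queue [17, 40, 48] -> pop 17, enqueue [none], visited so far: [22, 8, 33, 13, 24, 45, 17]
  queue [40, 48] -> pop 40, enqueue [none], visited so far: [22, 8, 33, 13, 24, 45, 17, 40]
  queue [48] -> pop 48, enqueue [47], visited so far: [22, 8, 33, 13, 24, 45, 17, 40, 48]
  queue [47] -> pop 47, enqueue [none], visited so far: [22, 8, 33, 13, 24, 45, 17, 40, 48, 47]
Result: [22, 8, 33, 13, 24, 45, 17, 40, 48, 47]


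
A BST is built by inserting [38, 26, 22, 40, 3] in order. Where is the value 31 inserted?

Starting tree (level order): [38, 26, 40, 22, None, None, None, 3]
Insertion path: 38 -> 26
Result: insert 31 as right child of 26
Final tree (level order): [38, 26, 40, 22, 31, None, None, 3]


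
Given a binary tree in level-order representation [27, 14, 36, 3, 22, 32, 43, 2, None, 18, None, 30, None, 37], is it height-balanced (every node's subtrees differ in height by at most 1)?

Tree (level-order array): [27, 14, 36, 3, 22, 32, 43, 2, None, 18, None, 30, None, 37]
Definition: a tree is height-balanced if, at every node, |h(left) - h(right)| <= 1 (empty subtree has height -1).
Bottom-up per-node check:
  node 2: h_left=-1, h_right=-1, diff=0 [OK], height=0
  node 3: h_left=0, h_right=-1, diff=1 [OK], height=1
  node 18: h_left=-1, h_right=-1, diff=0 [OK], height=0
  node 22: h_left=0, h_right=-1, diff=1 [OK], height=1
  node 14: h_left=1, h_right=1, diff=0 [OK], height=2
  node 30: h_left=-1, h_right=-1, diff=0 [OK], height=0
  node 32: h_left=0, h_right=-1, diff=1 [OK], height=1
  node 37: h_left=-1, h_right=-1, diff=0 [OK], height=0
  node 43: h_left=0, h_right=-1, diff=1 [OK], height=1
  node 36: h_left=1, h_right=1, diff=0 [OK], height=2
  node 27: h_left=2, h_right=2, diff=0 [OK], height=3
All nodes satisfy the balance condition.
Result: Balanced
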